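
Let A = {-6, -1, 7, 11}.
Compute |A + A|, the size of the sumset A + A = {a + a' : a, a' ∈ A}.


A + A = {a + a' : a, a' ∈ A}; |A| = 4.
General bounds: 2|A| - 1 ≤ |A + A| ≤ |A|(|A|+1)/2, i.e. 7 ≤ |A + A| ≤ 10.
Lower bound 2|A|-1 is attained iff A is an arithmetic progression.
Enumerate sums a + a' for a ≤ a' (symmetric, so this suffices):
a = -6: -6+-6=-12, -6+-1=-7, -6+7=1, -6+11=5
a = -1: -1+-1=-2, -1+7=6, -1+11=10
a = 7: 7+7=14, 7+11=18
a = 11: 11+11=22
Distinct sums: {-12, -7, -2, 1, 5, 6, 10, 14, 18, 22}
|A + A| = 10

|A + A| = 10


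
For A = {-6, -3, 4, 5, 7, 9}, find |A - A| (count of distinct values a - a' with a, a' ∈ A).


A - A = {a - a' : a, a' ∈ A}; |A| = 6.
Bounds: 2|A|-1 ≤ |A - A| ≤ |A|² - |A| + 1, i.e. 11 ≤ |A - A| ≤ 31.
Note: 0 ∈ A - A always (from a - a). The set is symmetric: if d ∈ A - A then -d ∈ A - A.
Enumerate nonzero differences d = a - a' with a > a' (then include -d):
Positive differences: {1, 2, 3, 4, 5, 7, 8, 10, 11, 12, 13, 15}
Full difference set: {0} ∪ (positive diffs) ∪ (negative diffs).
|A - A| = 1 + 2·12 = 25 (matches direct enumeration: 25).

|A - A| = 25


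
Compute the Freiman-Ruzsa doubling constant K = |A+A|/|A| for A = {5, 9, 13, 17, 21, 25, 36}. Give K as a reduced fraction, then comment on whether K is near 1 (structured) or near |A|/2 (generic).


|A| = 7.
Compute A + A by enumerating all 49 pairs.
A + A = {10, 14, 18, 22, 26, 30, 34, 38, 41, 42, 45, 46, 49, 50, 53, 57, 61, 72}, so |A + A| = 18.
K = |A + A| / |A| = 18/7 (already in lowest terms) ≈ 2.5714.
Reference: AP of size 7 gives K = 13/7 ≈ 1.8571; a fully generic set of size 7 gives K ≈ 4.0000.

|A| = 7, |A + A| = 18, K = 18/7.


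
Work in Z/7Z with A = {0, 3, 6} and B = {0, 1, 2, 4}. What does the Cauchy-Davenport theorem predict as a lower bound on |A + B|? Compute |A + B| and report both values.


Cauchy-Davenport: |A + B| ≥ min(p, |A| + |B| - 1) for A, B nonempty in Z/pZ.
|A| = 3, |B| = 4, p = 7.
CD lower bound = min(7, 3 + 4 - 1) = min(7, 6) = 6.
Compute A + B mod 7 directly:
a = 0: 0+0=0, 0+1=1, 0+2=2, 0+4=4
a = 3: 3+0=3, 3+1=4, 3+2=5, 3+4=0
a = 6: 6+0=6, 6+1=0, 6+2=1, 6+4=3
A + B = {0, 1, 2, 3, 4, 5, 6}, so |A + B| = 7.
Verify: 7 ≥ 6? Yes ✓.

CD lower bound = 6, actual |A + B| = 7.


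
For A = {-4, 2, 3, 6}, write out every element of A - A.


A - A = {a - a' : a, a' ∈ A}.
Compute a - a' for each ordered pair (a, a'):
a = -4: -4--4=0, -4-2=-6, -4-3=-7, -4-6=-10
a = 2: 2--4=6, 2-2=0, 2-3=-1, 2-6=-4
a = 3: 3--4=7, 3-2=1, 3-3=0, 3-6=-3
a = 6: 6--4=10, 6-2=4, 6-3=3, 6-6=0
Collecting distinct values (and noting 0 appears from a-a):
A - A = {-10, -7, -6, -4, -3, -1, 0, 1, 3, 4, 6, 7, 10}
|A - A| = 13

A - A = {-10, -7, -6, -4, -3, -1, 0, 1, 3, 4, 6, 7, 10}


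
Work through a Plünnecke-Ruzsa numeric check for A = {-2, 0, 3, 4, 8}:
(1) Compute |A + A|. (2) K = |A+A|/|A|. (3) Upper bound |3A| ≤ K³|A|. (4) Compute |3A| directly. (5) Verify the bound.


|A| = 5.
Step 1: Compute A + A by enumerating all 25 pairs.
A + A = {-4, -2, 0, 1, 2, 3, 4, 6, 7, 8, 11, 12, 16}, so |A + A| = 13.
Step 2: Doubling constant K = |A + A|/|A| = 13/5 = 13/5 ≈ 2.6000.
Step 3: Plünnecke-Ruzsa gives |3A| ≤ K³·|A| = (2.6000)³ · 5 ≈ 87.8800.
Step 4: Compute 3A = A + A + A directly by enumerating all triples (a,b,c) ∈ A³; |3A| = 23.
Step 5: Check 23 ≤ 87.8800? Yes ✓.

K = 13/5, Plünnecke-Ruzsa bound K³|A| ≈ 87.8800, |3A| = 23, inequality holds.


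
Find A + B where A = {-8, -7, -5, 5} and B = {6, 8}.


A + B = {a + b : a ∈ A, b ∈ B}.
Enumerate all |A|·|B| = 4·2 = 8 pairs (a, b) and collect distinct sums.
a = -8: -8+6=-2, -8+8=0
a = -7: -7+6=-1, -7+8=1
a = -5: -5+6=1, -5+8=3
a = 5: 5+6=11, 5+8=13
Collecting distinct sums: A + B = {-2, -1, 0, 1, 3, 11, 13}
|A + B| = 7

A + B = {-2, -1, 0, 1, 3, 11, 13}


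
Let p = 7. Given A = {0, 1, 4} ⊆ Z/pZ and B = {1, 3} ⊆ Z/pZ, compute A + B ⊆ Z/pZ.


Work in Z/7Z: reduce every sum a + b modulo 7.
Enumerate all 6 pairs:
a = 0: 0+1=1, 0+3=3
a = 1: 1+1=2, 1+3=4
a = 4: 4+1=5, 4+3=0
Distinct residues collected: {0, 1, 2, 3, 4, 5}
|A + B| = 6 (out of 7 total residues).

A + B = {0, 1, 2, 3, 4, 5}


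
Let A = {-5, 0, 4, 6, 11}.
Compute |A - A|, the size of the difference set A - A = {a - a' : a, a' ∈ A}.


A - A = {a - a' : a, a' ∈ A}; |A| = 5.
Bounds: 2|A|-1 ≤ |A - A| ≤ |A|² - |A| + 1, i.e. 9 ≤ |A - A| ≤ 21.
Note: 0 ∈ A - A always (from a - a). The set is symmetric: if d ∈ A - A then -d ∈ A - A.
Enumerate nonzero differences d = a - a' with a > a' (then include -d):
Positive differences: {2, 4, 5, 6, 7, 9, 11, 16}
Full difference set: {0} ∪ (positive diffs) ∪ (negative diffs).
|A - A| = 1 + 2·8 = 17 (matches direct enumeration: 17).

|A - A| = 17


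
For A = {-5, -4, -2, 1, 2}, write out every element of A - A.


A - A = {a - a' : a, a' ∈ A}.
Compute a - a' for each ordered pair (a, a'):
a = -5: -5--5=0, -5--4=-1, -5--2=-3, -5-1=-6, -5-2=-7
a = -4: -4--5=1, -4--4=0, -4--2=-2, -4-1=-5, -4-2=-6
a = -2: -2--5=3, -2--4=2, -2--2=0, -2-1=-3, -2-2=-4
a = 1: 1--5=6, 1--4=5, 1--2=3, 1-1=0, 1-2=-1
a = 2: 2--5=7, 2--4=6, 2--2=4, 2-1=1, 2-2=0
Collecting distinct values (and noting 0 appears from a-a):
A - A = {-7, -6, -5, -4, -3, -2, -1, 0, 1, 2, 3, 4, 5, 6, 7}
|A - A| = 15

A - A = {-7, -6, -5, -4, -3, -2, -1, 0, 1, 2, 3, 4, 5, 6, 7}


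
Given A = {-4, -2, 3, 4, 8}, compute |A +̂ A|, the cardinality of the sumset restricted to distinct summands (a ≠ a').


Restricted sumset: A +̂ A = {a + a' : a ∈ A, a' ∈ A, a ≠ a'}.
Equivalently, take A + A and drop any sum 2a that is achievable ONLY as a + a for a ∈ A (i.e. sums representable only with equal summands).
Enumerate pairs (a, a') with a < a' (symmetric, so each unordered pair gives one sum; this covers all a ≠ a'):
  -4 + -2 = -6
  -4 + 3 = -1
  -4 + 4 = 0
  -4 + 8 = 4
  -2 + 3 = 1
  -2 + 4 = 2
  -2 + 8 = 6
  3 + 4 = 7
  3 + 8 = 11
  4 + 8 = 12
Collected distinct sums: {-6, -1, 0, 1, 2, 4, 6, 7, 11, 12}
|A +̂ A| = 10
(Reference bound: |A +̂ A| ≥ 2|A| - 3 for |A| ≥ 2, with |A| = 5 giving ≥ 7.)

|A +̂ A| = 10


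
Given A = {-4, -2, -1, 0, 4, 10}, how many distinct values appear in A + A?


A + A = {a + a' : a, a' ∈ A}; |A| = 6.
General bounds: 2|A| - 1 ≤ |A + A| ≤ |A|(|A|+1)/2, i.e. 11 ≤ |A + A| ≤ 21.
Lower bound 2|A|-1 is attained iff A is an arithmetic progression.
Enumerate sums a + a' for a ≤ a' (symmetric, so this suffices):
a = -4: -4+-4=-8, -4+-2=-6, -4+-1=-5, -4+0=-4, -4+4=0, -4+10=6
a = -2: -2+-2=-4, -2+-1=-3, -2+0=-2, -2+4=2, -2+10=8
a = -1: -1+-1=-2, -1+0=-1, -1+4=3, -1+10=9
a = 0: 0+0=0, 0+4=4, 0+10=10
a = 4: 4+4=8, 4+10=14
a = 10: 10+10=20
Distinct sums: {-8, -6, -5, -4, -3, -2, -1, 0, 2, 3, 4, 6, 8, 9, 10, 14, 20}
|A + A| = 17

|A + A| = 17


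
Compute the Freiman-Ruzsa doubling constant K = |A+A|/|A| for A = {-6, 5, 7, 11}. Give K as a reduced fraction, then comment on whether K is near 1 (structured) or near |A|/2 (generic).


|A| = 4.
Compute A + A by enumerating all 16 pairs.
A + A = {-12, -1, 1, 5, 10, 12, 14, 16, 18, 22}, so |A + A| = 10.
K = |A + A| / |A| = 10/4 = 5/2 ≈ 2.5000.
Reference: AP of size 4 gives K = 7/4 ≈ 1.7500; a fully generic set of size 4 gives K ≈ 2.5000.

|A| = 4, |A + A| = 10, K = 10/4 = 5/2.


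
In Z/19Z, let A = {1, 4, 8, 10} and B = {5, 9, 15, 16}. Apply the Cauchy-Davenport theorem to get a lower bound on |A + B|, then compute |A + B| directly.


Cauchy-Davenport: |A + B| ≥ min(p, |A| + |B| - 1) for A, B nonempty in Z/pZ.
|A| = 4, |B| = 4, p = 19.
CD lower bound = min(19, 4 + 4 - 1) = min(19, 7) = 7.
Compute A + B mod 19 directly:
a = 1: 1+5=6, 1+9=10, 1+15=16, 1+16=17
a = 4: 4+5=9, 4+9=13, 4+15=0, 4+16=1
a = 8: 8+5=13, 8+9=17, 8+15=4, 8+16=5
a = 10: 10+5=15, 10+9=0, 10+15=6, 10+16=7
A + B = {0, 1, 4, 5, 6, 7, 9, 10, 13, 15, 16, 17}, so |A + B| = 12.
Verify: 12 ≥ 7? Yes ✓.

CD lower bound = 7, actual |A + B| = 12.


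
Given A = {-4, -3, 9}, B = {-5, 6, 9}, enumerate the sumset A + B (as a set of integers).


A + B = {a + b : a ∈ A, b ∈ B}.
Enumerate all |A|·|B| = 3·3 = 9 pairs (a, b) and collect distinct sums.
a = -4: -4+-5=-9, -4+6=2, -4+9=5
a = -3: -3+-5=-8, -3+6=3, -3+9=6
a = 9: 9+-5=4, 9+6=15, 9+9=18
Collecting distinct sums: A + B = {-9, -8, 2, 3, 4, 5, 6, 15, 18}
|A + B| = 9

A + B = {-9, -8, 2, 3, 4, 5, 6, 15, 18}


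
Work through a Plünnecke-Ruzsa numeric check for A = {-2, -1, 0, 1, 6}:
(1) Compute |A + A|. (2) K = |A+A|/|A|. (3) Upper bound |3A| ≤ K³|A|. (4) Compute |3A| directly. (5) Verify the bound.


|A| = 5.
Step 1: Compute A + A by enumerating all 25 pairs.
A + A = {-4, -3, -2, -1, 0, 1, 2, 4, 5, 6, 7, 12}, so |A + A| = 12.
Step 2: Doubling constant K = |A + A|/|A| = 12/5 = 12/5 ≈ 2.4000.
Step 3: Plünnecke-Ruzsa gives |3A| ≤ K³·|A| = (2.4000)³ · 5 ≈ 69.1200.
Step 4: Compute 3A = A + A + A directly by enumerating all triples (a,b,c) ∈ A³; |3A| = 20.
Step 5: Check 20 ≤ 69.1200? Yes ✓.

K = 12/5, Plünnecke-Ruzsa bound K³|A| ≈ 69.1200, |3A| = 20, inequality holds.


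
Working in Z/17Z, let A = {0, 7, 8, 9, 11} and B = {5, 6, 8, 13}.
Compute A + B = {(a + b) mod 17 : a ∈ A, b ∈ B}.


Work in Z/17Z: reduce every sum a + b modulo 17.
Enumerate all 20 pairs:
a = 0: 0+5=5, 0+6=6, 0+8=8, 0+13=13
a = 7: 7+5=12, 7+6=13, 7+8=15, 7+13=3
a = 8: 8+5=13, 8+6=14, 8+8=16, 8+13=4
a = 9: 9+5=14, 9+6=15, 9+8=0, 9+13=5
a = 11: 11+5=16, 11+6=0, 11+8=2, 11+13=7
Distinct residues collected: {0, 2, 3, 4, 5, 6, 7, 8, 12, 13, 14, 15, 16}
|A + B| = 13 (out of 17 total residues).

A + B = {0, 2, 3, 4, 5, 6, 7, 8, 12, 13, 14, 15, 16}


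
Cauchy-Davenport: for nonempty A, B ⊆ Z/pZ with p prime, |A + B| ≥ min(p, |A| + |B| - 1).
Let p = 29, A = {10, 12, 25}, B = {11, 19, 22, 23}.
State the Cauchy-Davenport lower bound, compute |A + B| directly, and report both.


Cauchy-Davenport: |A + B| ≥ min(p, |A| + |B| - 1) for A, B nonempty in Z/pZ.
|A| = 3, |B| = 4, p = 29.
CD lower bound = min(29, 3 + 4 - 1) = min(29, 6) = 6.
Compute A + B mod 29 directly:
a = 10: 10+11=21, 10+19=0, 10+22=3, 10+23=4
a = 12: 12+11=23, 12+19=2, 12+22=5, 12+23=6
a = 25: 25+11=7, 25+19=15, 25+22=18, 25+23=19
A + B = {0, 2, 3, 4, 5, 6, 7, 15, 18, 19, 21, 23}, so |A + B| = 12.
Verify: 12 ≥ 6? Yes ✓.

CD lower bound = 6, actual |A + B| = 12.


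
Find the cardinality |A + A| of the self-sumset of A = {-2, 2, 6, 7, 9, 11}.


A + A = {a + a' : a, a' ∈ A}; |A| = 6.
General bounds: 2|A| - 1 ≤ |A + A| ≤ |A|(|A|+1)/2, i.e. 11 ≤ |A + A| ≤ 21.
Lower bound 2|A|-1 is attained iff A is an arithmetic progression.
Enumerate sums a + a' for a ≤ a' (symmetric, so this suffices):
a = -2: -2+-2=-4, -2+2=0, -2+6=4, -2+7=5, -2+9=7, -2+11=9
a = 2: 2+2=4, 2+6=8, 2+7=9, 2+9=11, 2+11=13
a = 6: 6+6=12, 6+7=13, 6+9=15, 6+11=17
a = 7: 7+7=14, 7+9=16, 7+11=18
a = 9: 9+9=18, 9+11=20
a = 11: 11+11=22
Distinct sums: {-4, 0, 4, 5, 7, 8, 9, 11, 12, 13, 14, 15, 16, 17, 18, 20, 22}
|A + A| = 17

|A + A| = 17


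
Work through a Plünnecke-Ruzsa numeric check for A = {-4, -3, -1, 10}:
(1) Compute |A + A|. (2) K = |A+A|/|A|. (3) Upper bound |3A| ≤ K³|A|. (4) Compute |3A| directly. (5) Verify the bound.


|A| = 4.
Step 1: Compute A + A by enumerating all 16 pairs.
A + A = {-8, -7, -6, -5, -4, -2, 6, 7, 9, 20}, so |A + A| = 10.
Step 2: Doubling constant K = |A + A|/|A| = 10/4 = 10/4 ≈ 2.5000.
Step 3: Plünnecke-Ruzsa gives |3A| ≤ K³·|A| = (2.5000)³ · 4 ≈ 62.5000.
Step 4: Compute 3A = A + A + A directly by enumerating all triples (a,b,c) ∈ A³; |3A| = 19.
Step 5: Check 19 ≤ 62.5000? Yes ✓.

K = 10/4, Plünnecke-Ruzsa bound K³|A| ≈ 62.5000, |3A| = 19, inequality holds.


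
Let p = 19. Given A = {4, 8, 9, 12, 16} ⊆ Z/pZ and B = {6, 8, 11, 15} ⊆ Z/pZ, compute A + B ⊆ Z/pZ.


Work in Z/19Z: reduce every sum a + b modulo 19.
Enumerate all 20 pairs:
a = 4: 4+6=10, 4+8=12, 4+11=15, 4+15=0
a = 8: 8+6=14, 8+8=16, 8+11=0, 8+15=4
a = 9: 9+6=15, 9+8=17, 9+11=1, 9+15=5
a = 12: 12+6=18, 12+8=1, 12+11=4, 12+15=8
a = 16: 16+6=3, 16+8=5, 16+11=8, 16+15=12
Distinct residues collected: {0, 1, 3, 4, 5, 8, 10, 12, 14, 15, 16, 17, 18}
|A + B| = 13 (out of 19 total residues).

A + B = {0, 1, 3, 4, 5, 8, 10, 12, 14, 15, 16, 17, 18}


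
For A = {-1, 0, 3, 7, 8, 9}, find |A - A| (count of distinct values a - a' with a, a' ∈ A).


A - A = {a - a' : a, a' ∈ A}; |A| = 6.
Bounds: 2|A|-1 ≤ |A - A| ≤ |A|² - |A| + 1, i.e. 11 ≤ |A - A| ≤ 31.
Note: 0 ∈ A - A always (from a - a). The set is symmetric: if d ∈ A - A then -d ∈ A - A.
Enumerate nonzero differences d = a - a' with a > a' (then include -d):
Positive differences: {1, 2, 3, 4, 5, 6, 7, 8, 9, 10}
Full difference set: {0} ∪ (positive diffs) ∪ (negative diffs).
|A - A| = 1 + 2·10 = 21 (matches direct enumeration: 21).

|A - A| = 21


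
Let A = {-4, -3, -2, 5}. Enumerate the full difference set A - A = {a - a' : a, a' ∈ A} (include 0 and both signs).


A - A = {a - a' : a, a' ∈ A}.
Compute a - a' for each ordered pair (a, a'):
a = -4: -4--4=0, -4--3=-1, -4--2=-2, -4-5=-9
a = -3: -3--4=1, -3--3=0, -3--2=-1, -3-5=-8
a = -2: -2--4=2, -2--3=1, -2--2=0, -2-5=-7
a = 5: 5--4=9, 5--3=8, 5--2=7, 5-5=0
Collecting distinct values (and noting 0 appears from a-a):
A - A = {-9, -8, -7, -2, -1, 0, 1, 2, 7, 8, 9}
|A - A| = 11

A - A = {-9, -8, -7, -2, -1, 0, 1, 2, 7, 8, 9}


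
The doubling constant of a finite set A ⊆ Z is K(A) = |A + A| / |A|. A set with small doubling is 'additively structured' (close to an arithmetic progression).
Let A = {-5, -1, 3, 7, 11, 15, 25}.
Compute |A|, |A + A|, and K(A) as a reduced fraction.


|A| = 7.
Compute A + A by enumerating all 49 pairs.
A + A = {-10, -6, -2, 2, 6, 10, 14, 18, 20, 22, 24, 26, 28, 30, 32, 36, 40, 50}, so |A + A| = 18.
K = |A + A| / |A| = 18/7 (already in lowest terms) ≈ 2.5714.
Reference: AP of size 7 gives K = 13/7 ≈ 1.8571; a fully generic set of size 7 gives K ≈ 4.0000.

|A| = 7, |A + A| = 18, K = 18/7.


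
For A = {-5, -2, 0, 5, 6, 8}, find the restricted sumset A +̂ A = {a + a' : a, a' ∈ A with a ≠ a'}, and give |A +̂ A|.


Restricted sumset: A +̂ A = {a + a' : a ∈ A, a' ∈ A, a ≠ a'}.
Equivalently, take A + A and drop any sum 2a that is achievable ONLY as a + a for a ∈ A (i.e. sums representable only with equal summands).
Enumerate pairs (a, a') with a < a' (symmetric, so each unordered pair gives one sum; this covers all a ≠ a'):
  -5 + -2 = -7
  -5 + 0 = -5
  -5 + 5 = 0
  -5 + 6 = 1
  -5 + 8 = 3
  -2 + 0 = -2
  -2 + 5 = 3
  -2 + 6 = 4
  -2 + 8 = 6
  0 + 5 = 5
  0 + 6 = 6
  0 + 8 = 8
  5 + 6 = 11
  5 + 8 = 13
  6 + 8 = 14
Collected distinct sums: {-7, -5, -2, 0, 1, 3, 4, 5, 6, 8, 11, 13, 14}
|A +̂ A| = 13
(Reference bound: |A +̂ A| ≥ 2|A| - 3 for |A| ≥ 2, with |A| = 6 giving ≥ 9.)

|A +̂ A| = 13


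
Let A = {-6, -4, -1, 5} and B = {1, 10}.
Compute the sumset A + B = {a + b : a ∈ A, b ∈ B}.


A + B = {a + b : a ∈ A, b ∈ B}.
Enumerate all |A|·|B| = 4·2 = 8 pairs (a, b) and collect distinct sums.
a = -6: -6+1=-5, -6+10=4
a = -4: -4+1=-3, -4+10=6
a = -1: -1+1=0, -1+10=9
a = 5: 5+1=6, 5+10=15
Collecting distinct sums: A + B = {-5, -3, 0, 4, 6, 9, 15}
|A + B| = 7

A + B = {-5, -3, 0, 4, 6, 9, 15}


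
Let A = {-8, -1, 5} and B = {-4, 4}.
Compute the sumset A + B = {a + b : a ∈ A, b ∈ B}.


A + B = {a + b : a ∈ A, b ∈ B}.
Enumerate all |A|·|B| = 3·2 = 6 pairs (a, b) and collect distinct sums.
a = -8: -8+-4=-12, -8+4=-4
a = -1: -1+-4=-5, -1+4=3
a = 5: 5+-4=1, 5+4=9
Collecting distinct sums: A + B = {-12, -5, -4, 1, 3, 9}
|A + B| = 6

A + B = {-12, -5, -4, 1, 3, 9}


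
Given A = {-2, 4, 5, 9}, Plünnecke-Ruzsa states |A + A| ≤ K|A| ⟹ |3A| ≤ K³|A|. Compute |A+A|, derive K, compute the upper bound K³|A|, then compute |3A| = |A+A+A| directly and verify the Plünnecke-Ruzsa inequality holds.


|A| = 4.
Step 1: Compute A + A by enumerating all 16 pairs.
A + A = {-4, 2, 3, 7, 8, 9, 10, 13, 14, 18}, so |A + A| = 10.
Step 2: Doubling constant K = |A + A|/|A| = 10/4 = 10/4 ≈ 2.5000.
Step 3: Plünnecke-Ruzsa gives |3A| ≤ K³·|A| = (2.5000)³ · 4 ≈ 62.5000.
Step 4: Compute 3A = A + A + A directly by enumerating all triples (a,b,c) ∈ A³; |3A| = 19.
Step 5: Check 19 ≤ 62.5000? Yes ✓.

K = 10/4, Plünnecke-Ruzsa bound K³|A| ≈ 62.5000, |3A| = 19, inequality holds.


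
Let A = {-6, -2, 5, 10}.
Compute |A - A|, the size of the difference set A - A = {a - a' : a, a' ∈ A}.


A - A = {a - a' : a, a' ∈ A}; |A| = 4.
Bounds: 2|A|-1 ≤ |A - A| ≤ |A|² - |A| + 1, i.e. 7 ≤ |A - A| ≤ 13.
Note: 0 ∈ A - A always (from a - a). The set is symmetric: if d ∈ A - A then -d ∈ A - A.
Enumerate nonzero differences d = a - a' with a > a' (then include -d):
Positive differences: {4, 5, 7, 11, 12, 16}
Full difference set: {0} ∪ (positive diffs) ∪ (negative diffs).
|A - A| = 1 + 2·6 = 13 (matches direct enumeration: 13).

|A - A| = 13


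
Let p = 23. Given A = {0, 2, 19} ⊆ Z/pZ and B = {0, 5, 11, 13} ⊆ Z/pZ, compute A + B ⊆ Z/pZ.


Work in Z/23Z: reduce every sum a + b modulo 23.
Enumerate all 12 pairs:
a = 0: 0+0=0, 0+5=5, 0+11=11, 0+13=13
a = 2: 2+0=2, 2+5=7, 2+11=13, 2+13=15
a = 19: 19+0=19, 19+5=1, 19+11=7, 19+13=9
Distinct residues collected: {0, 1, 2, 5, 7, 9, 11, 13, 15, 19}
|A + B| = 10 (out of 23 total residues).

A + B = {0, 1, 2, 5, 7, 9, 11, 13, 15, 19}


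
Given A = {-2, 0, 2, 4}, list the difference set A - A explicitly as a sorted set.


A - A = {a - a' : a, a' ∈ A}.
Compute a - a' for each ordered pair (a, a'):
a = -2: -2--2=0, -2-0=-2, -2-2=-4, -2-4=-6
a = 0: 0--2=2, 0-0=0, 0-2=-2, 0-4=-4
a = 2: 2--2=4, 2-0=2, 2-2=0, 2-4=-2
a = 4: 4--2=6, 4-0=4, 4-2=2, 4-4=0
Collecting distinct values (and noting 0 appears from a-a):
A - A = {-6, -4, -2, 0, 2, 4, 6}
|A - A| = 7

A - A = {-6, -4, -2, 0, 2, 4, 6}


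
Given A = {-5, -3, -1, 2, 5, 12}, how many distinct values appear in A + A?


A + A = {a + a' : a, a' ∈ A}; |A| = 6.
General bounds: 2|A| - 1 ≤ |A + A| ≤ |A|(|A|+1)/2, i.e. 11 ≤ |A + A| ≤ 21.
Lower bound 2|A|-1 is attained iff A is an arithmetic progression.
Enumerate sums a + a' for a ≤ a' (symmetric, so this suffices):
a = -5: -5+-5=-10, -5+-3=-8, -5+-1=-6, -5+2=-3, -5+5=0, -5+12=7
a = -3: -3+-3=-6, -3+-1=-4, -3+2=-1, -3+5=2, -3+12=9
a = -1: -1+-1=-2, -1+2=1, -1+5=4, -1+12=11
a = 2: 2+2=4, 2+5=7, 2+12=14
a = 5: 5+5=10, 5+12=17
a = 12: 12+12=24
Distinct sums: {-10, -8, -6, -4, -3, -2, -1, 0, 1, 2, 4, 7, 9, 10, 11, 14, 17, 24}
|A + A| = 18

|A + A| = 18


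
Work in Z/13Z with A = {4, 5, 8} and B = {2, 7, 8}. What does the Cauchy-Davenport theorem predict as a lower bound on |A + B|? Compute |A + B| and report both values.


Cauchy-Davenport: |A + B| ≥ min(p, |A| + |B| - 1) for A, B nonempty in Z/pZ.
|A| = 3, |B| = 3, p = 13.
CD lower bound = min(13, 3 + 3 - 1) = min(13, 5) = 5.
Compute A + B mod 13 directly:
a = 4: 4+2=6, 4+7=11, 4+8=12
a = 5: 5+2=7, 5+7=12, 5+8=0
a = 8: 8+2=10, 8+7=2, 8+8=3
A + B = {0, 2, 3, 6, 7, 10, 11, 12}, so |A + B| = 8.
Verify: 8 ≥ 5? Yes ✓.

CD lower bound = 5, actual |A + B| = 8.


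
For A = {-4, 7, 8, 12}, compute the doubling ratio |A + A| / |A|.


|A| = 4.
Compute A + A by enumerating all 16 pairs.
A + A = {-8, 3, 4, 8, 14, 15, 16, 19, 20, 24}, so |A + A| = 10.
K = |A + A| / |A| = 10/4 = 5/2 ≈ 2.5000.
Reference: AP of size 4 gives K = 7/4 ≈ 1.7500; a fully generic set of size 4 gives K ≈ 2.5000.

|A| = 4, |A + A| = 10, K = 10/4 = 5/2.


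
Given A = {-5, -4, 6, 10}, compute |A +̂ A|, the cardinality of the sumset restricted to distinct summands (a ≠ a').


Restricted sumset: A +̂ A = {a + a' : a ∈ A, a' ∈ A, a ≠ a'}.
Equivalently, take A + A and drop any sum 2a that is achievable ONLY as a + a for a ∈ A (i.e. sums representable only with equal summands).
Enumerate pairs (a, a') with a < a' (symmetric, so each unordered pair gives one sum; this covers all a ≠ a'):
  -5 + -4 = -9
  -5 + 6 = 1
  -5 + 10 = 5
  -4 + 6 = 2
  -4 + 10 = 6
  6 + 10 = 16
Collected distinct sums: {-9, 1, 2, 5, 6, 16}
|A +̂ A| = 6
(Reference bound: |A +̂ A| ≥ 2|A| - 3 for |A| ≥ 2, with |A| = 4 giving ≥ 5.)

|A +̂ A| = 6


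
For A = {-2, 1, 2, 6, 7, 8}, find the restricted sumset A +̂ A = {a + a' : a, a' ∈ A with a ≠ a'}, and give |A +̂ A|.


Restricted sumset: A +̂ A = {a + a' : a ∈ A, a' ∈ A, a ≠ a'}.
Equivalently, take A + A and drop any sum 2a that is achievable ONLY as a + a for a ∈ A (i.e. sums representable only with equal summands).
Enumerate pairs (a, a') with a < a' (symmetric, so each unordered pair gives one sum; this covers all a ≠ a'):
  -2 + 1 = -1
  -2 + 2 = 0
  -2 + 6 = 4
  -2 + 7 = 5
  -2 + 8 = 6
  1 + 2 = 3
  1 + 6 = 7
  1 + 7 = 8
  1 + 8 = 9
  2 + 6 = 8
  2 + 7 = 9
  2 + 8 = 10
  6 + 7 = 13
  6 + 8 = 14
  7 + 8 = 15
Collected distinct sums: {-1, 0, 3, 4, 5, 6, 7, 8, 9, 10, 13, 14, 15}
|A +̂ A| = 13
(Reference bound: |A +̂ A| ≥ 2|A| - 3 for |A| ≥ 2, with |A| = 6 giving ≥ 9.)

|A +̂ A| = 13


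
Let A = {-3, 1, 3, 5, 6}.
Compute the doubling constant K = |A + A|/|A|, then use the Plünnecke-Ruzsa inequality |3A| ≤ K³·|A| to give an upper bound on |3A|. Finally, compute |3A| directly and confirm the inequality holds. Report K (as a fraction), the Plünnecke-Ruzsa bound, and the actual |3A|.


|A| = 5.
Step 1: Compute A + A by enumerating all 25 pairs.
A + A = {-6, -2, 0, 2, 3, 4, 6, 7, 8, 9, 10, 11, 12}, so |A + A| = 13.
Step 2: Doubling constant K = |A + A|/|A| = 13/5 = 13/5 ≈ 2.6000.
Step 3: Plünnecke-Ruzsa gives |3A| ≤ K³·|A| = (2.6000)³ · 5 ≈ 87.8800.
Step 4: Compute 3A = A + A + A directly by enumerating all triples (a,b,c) ∈ A³; |3A| = 22.
Step 5: Check 22 ≤ 87.8800? Yes ✓.

K = 13/5, Plünnecke-Ruzsa bound K³|A| ≈ 87.8800, |3A| = 22, inequality holds.


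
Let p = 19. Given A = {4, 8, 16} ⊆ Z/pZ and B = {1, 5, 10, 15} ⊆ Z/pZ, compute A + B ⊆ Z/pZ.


Work in Z/19Z: reduce every sum a + b modulo 19.
Enumerate all 12 pairs:
a = 4: 4+1=5, 4+5=9, 4+10=14, 4+15=0
a = 8: 8+1=9, 8+5=13, 8+10=18, 8+15=4
a = 16: 16+1=17, 16+5=2, 16+10=7, 16+15=12
Distinct residues collected: {0, 2, 4, 5, 7, 9, 12, 13, 14, 17, 18}
|A + B| = 11 (out of 19 total residues).

A + B = {0, 2, 4, 5, 7, 9, 12, 13, 14, 17, 18}


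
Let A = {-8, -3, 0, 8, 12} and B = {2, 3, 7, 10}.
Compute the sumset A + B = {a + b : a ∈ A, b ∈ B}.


A + B = {a + b : a ∈ A, b ∈ B}.
Enumerate all |A|·|B| = 5·4 = 20 pairs (a, b) and collect distinct sums.
a = -8: -8+2=-6, -8+3=-5, -8+7=-1, -8+10=2
a = -3: -3+2=-1, -3+3=0, -3+7=4, -3+10=7
a = 0: 0+2=2, 0+3=3, 0+7=7, 0+10=10
a = 8: 8+2=10, 8+3=11, 8+7=15, 8+10=18
a = 12: 12+2=14, 12+3=15, 12+7=19, 12+10=22
Collecting distinct sums: A + B = {-6, -5, -1, 0, 2, 3, 4, 7, 10, 11, 14, 15, 18, 19, 22}
|A + B| = 15

A + B = {-6, -5, -1, 0, 2, 3, 4, 7, 10, 11, 14, 15, 18, 19, 22}


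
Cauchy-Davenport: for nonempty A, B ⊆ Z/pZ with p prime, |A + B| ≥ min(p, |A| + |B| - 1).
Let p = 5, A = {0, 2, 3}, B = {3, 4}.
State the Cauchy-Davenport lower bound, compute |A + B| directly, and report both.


Cauchy-Davenport: |A + B| ≥ min(p, |A| + |B| - 1) for A, B nonempty in Z/pZ.
|A| = 3, |B| = 2, p = 5.
CD lower bound = min(5, 3 + 2 - 1) = min(5, 4) = 4.
Compute A + B mod 5 directly:
a = 0: 0+3=3, 0+4=4
a = 2: 2+3=0, 2+4=1
a = 3: 3+3=1, 3+4=2
A + B = {0, 1, 2, 3, 4}, so |A + B| = 5.
Verify: 5 ≥ 4? Yes ✓.

CD lower bound = 4, actual |A + B| = 5.


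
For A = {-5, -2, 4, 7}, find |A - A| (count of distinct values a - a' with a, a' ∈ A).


A - A = {a - a' : a, a' ∈ A}; |A| = 4.
Bounds: 2|A|-1 ≤ |A - A| ≤ |A|² - |A| + 1, i.e. 7 ≤ |A - A| ≤ 13.
Note: 0 ∈ A - A always (from a - a). The set is symmetric: if d ∈ A - A then -d ∈ A - A.
Enumerate nonzero differences d = a - a' with a > a' (then include -d):
Positive differences: {3, 6, 9, 12}
Full difference set: {0} ∪ (positive diffs) ∪ (negative diffs).
|A - A| = 1 + 2·4 = 9 (matches direct enumeration: 9).

|A - A| = 9


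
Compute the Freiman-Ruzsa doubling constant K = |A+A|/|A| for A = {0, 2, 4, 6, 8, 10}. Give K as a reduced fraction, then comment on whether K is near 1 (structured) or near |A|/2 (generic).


|A| = 6.
Compute A + A by enumerating all 36 pairs.
A + A = {0, 2, 4, 6, 8, 10, 12, 14, 16, 18, 20}, so |A + A| = 11.
K = |A + A| / |A| = 11/6 (already in lowest terms) ≈ 1.8333.
Reference: AP of size 6 gives K = 11/6 ≈ 1.8333; a fully generic set of size 6 gives K ≈ 3.5000.

|A| = 6, |A + A| = 11, K = 11/6.


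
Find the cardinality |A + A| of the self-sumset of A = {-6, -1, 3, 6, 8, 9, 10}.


A + A = {a + a' : a, a' ∈ A}; |A| = 7.
General bounds: 2|A| - 1 ≤ |A + A| ≤ |A|(|A|+1)/2, i.e. 13 ≤ |A + A| ≤ 28.
Lower bound 2|A|-1 is attained iff A is an arithmetic progression.
Enumerate sums a + a' for a ≤ a' (symmetric, so this suffices):
a = -6: -6+-6=-12, -6+-1=-7, -6+3=-3, -6+6=0, -6+8=2, -6+9=3, -6+10=4
a = -1: -1+-1=-2, -1+3=2, -1+6=5, -1+8=7, -1+9=8, -1+10=9
a = 3: 3+3=6, 3+6=9, 3+8=11, 3+9=12, 3+10=13
a = 6: 6+6=12, 6+8=14, 6+9=15, 6+10=16
a = 8: 8+8=16, 8+9=17, 8+10=18
a = 9: 9+9=18, 9+10=19
a = 10: 10+10=20
Distinct sums: {-12, -7, -3, -2, 0, 2, 3, 4, 5, 6, 7, 8, 9, 11, 12, 13, 14, 15, 16, 17, 18, 19, 20}
|A + A| = 23

|A + A| = 23


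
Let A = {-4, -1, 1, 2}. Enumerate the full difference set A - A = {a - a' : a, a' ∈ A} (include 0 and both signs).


A - A = {a - a' : a, a' ∈ A}.
Compute a - a' for each ordered pair (a, a'):
a = -4: -4--4=0, -4--1=-3, -4-1=-5, -4-2=-6
a = -1: -1--4=3, -1--1=0, -1-1=-2, -1-2=-3
a = 1: 1--4=5, 1--1=2, 1-1=0, 1-2=-1
a = 2: 2--4=6, 2--1=3, 2-1=1, 2-2=0
Collecting distinct values (and noting 0 appears from a-a):
A - A = {-6, -5, -3, -2, -1, 0, 1, 2, 3, 5, 6}
|A - A| = 11

A - A = {-6, -5, -3, -2, -1, 0, 1, 2, 3, 5, 6}


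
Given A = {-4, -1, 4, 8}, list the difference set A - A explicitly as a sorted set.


A - A = {a - a' : a, a' ∈ A}.
Compute a - a' for each ordered pair (a, a'):
a = -4: -4--4=0, -4--1=-3, -4-4=-8, -4-8=-12
a = -1: -1--4=3, -1--1=0, -1-4=-5, -1-8=-9
a = 4: 4--4=8, 4--1=5, 4-4=0, 4-8=-4
a = 8: 8--4=12, 8--1=9, 8-4=4, 8-8=0
Collecting distinct values (and noting 0 appears from a-a):
A - A = {-12, -9, -8, -5, -4, -3, 0, 3, 4, 5, 8, 9, 12}
|A - A| = 13

A - A = {-12, -9, -8, -5, -4, -3, 0, 3, 4, 5, 8, 9, 12}


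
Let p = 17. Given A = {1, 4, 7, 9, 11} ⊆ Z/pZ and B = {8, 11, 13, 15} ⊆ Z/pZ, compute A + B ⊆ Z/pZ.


Work in Z/17Z: reduce every sum a + b modulo 17.
Enumerate all 20 pairs:
a = 1: 1+8=9, 1+11=12, 1+13=14, 1+15=16
a = 4: 4+8=12, 4+11=15, 4+13=0, 4+15=2
a = 7: 7+8=15, 7+11=1, 7+13=3, 7+15=5
a = 9: 9+8=0, 9+11=3, 9+13=5, 9+15=7
a = 11: 11+8=2, 11+11=5, 11+13=7, 11+15=9
Distinct residues collected: {0, 1, 2, 3, 5, 7, 9, 12, 14, 15, 16}
|A + B| = 11 (out of 17 total residues).

A + B = {0, 1, 2, 3, 5, 7, 9, 12, 14, 15, 16}


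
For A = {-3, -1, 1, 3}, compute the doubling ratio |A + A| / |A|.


|A| = 4.
Compute A + A by enumerating all 16 pairs.
A + A = {-6, -4, -2, 0, 2, 4, 6}, so |A + A| = 7.
K = |A + A| / |A| = 7/4 (already in lowest terms) ≈ 1.7500.
Reference: AP of size 4 gives K = 7/4 ≈ 1.7500; a fully generic set of size 4 gives K ≈ 2.5000.

|A| = 4, |A + A| = 7, K = 7/4.


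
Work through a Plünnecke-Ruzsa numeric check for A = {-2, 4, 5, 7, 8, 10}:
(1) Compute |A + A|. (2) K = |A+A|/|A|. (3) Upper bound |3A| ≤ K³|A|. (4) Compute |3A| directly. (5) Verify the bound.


|A| = 6.
Step 1: Compute A + A by enumerating all 36 pairs.
A + A = {-4, 2, 3, 5, 6, 8, 9, 10, 11, 12, 13, 14, 15, 16, 17, 18, 20}, so |A + A| = 17.
Step 2: Doubling constant K = |A + A|/|A| = 17/6 = 17/6 ≈ 2.8333.
Step 3: Plünnecke-Ruzsa gives |3A| ≤ K³·|A| = (2.8333)³ · 6 ≈ 136.4722.
Step 4: Compute 3A = A + A + A directly by enumerating all triples (a,b,c) ∈ A³; |3A| = 29.
Step 5: Check 29 ≤ 136.4722? Yes ✓.

K = 17/6, Plünnecke-Ruzsa bound K³|A| ≈ 136.4722, |3A| = 29, inequality holds.


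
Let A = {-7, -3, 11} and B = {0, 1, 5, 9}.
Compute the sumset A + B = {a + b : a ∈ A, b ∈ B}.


A + B = {a + b : a ∈ A, b ∈ B}.
Enumerate all |A|·|B| = 3·4 = 12 pairs (a, b) and collect distinct sums.
a = -7: -7+0=-7, -7+1=-6, -7+5=-2, -7+9=2
a = -3: -3+0=-3, -3+1=-2, -3+5=2, -3+9=6
a = 11: 11+0=11, 11+1=12, 11+5=16, 11+9=20
Collecting distinct sums: A + B = {-7, -6, -3, -2, 2, 6, 11, 12, 16, 20}
|A + B| = 10

A + B = {-7, -6, -3, -2, 2, 6, 11, 12, 16, 20}


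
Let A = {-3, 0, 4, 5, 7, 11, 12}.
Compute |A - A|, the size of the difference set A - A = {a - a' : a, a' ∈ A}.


A - A = {a - a' : a, a' ∈ A}; |A| = 7.
Bounds: 2|A|-1 ≤ |A - A| ≤ |A|² - |A| + 1, i.e. 13 ≤ |A - A| ≤ 43.
Note: 0 ∈ A - A always (from a - a). The set is symmetric: if d ∈ A - A then -d ∈ A - A.
Enumerate nonzero differences d = a - a' with a > a' (then include -d):
Positive differences: {1, 2, 3, 4, 5, 6, 7, 8, 10, 11, 12, 14, 15}
Full difference set: {0} ∪ (positive diffs) ∪ (negative diffs).
|A - A| = 1 + 2·13 = 27 (matches direct enumeration: 27).

|A - A| = 27


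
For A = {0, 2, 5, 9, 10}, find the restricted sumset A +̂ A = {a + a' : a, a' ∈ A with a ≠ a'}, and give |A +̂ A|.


Restricted sumset: A +̂ A = {a + a' : a ∈ A, a' ∈ A, a ≠ a'}.
Equivalently, take A + A and drop any sum 2a that is achievable ONLY as a + a for a ∈ A (i.e. sums representable only with equal summands).
Enumerate pairs (a, a') with a < a' (symmetric, so each unordered pair gives one sum; this covers all a ≠ a'):
  0 + 2 = 2
  0 + 5 = 5
  0 + 9 = 9
  0 + 10 = 10
  2 + 5 = 7
  2 + 9 = 11
  2 + 10 = 12
  5 + 9 = 14
  5 + 10 = 15
  9 + 10 = 19
Collected distinct sums: {2, 5, 7, 9, 10, 11, 12, 14, 15, 19}
|A +̂ A| = 10
(Reference bound: |A +̂ A| ≥ 2|A| - 3 for |A| ≥ 2, with |A| = 5 giving ≥ 7.)

|A +̂ A| = 10


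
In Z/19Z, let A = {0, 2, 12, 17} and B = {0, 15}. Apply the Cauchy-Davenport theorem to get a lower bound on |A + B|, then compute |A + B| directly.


Cauchy-Davenport: |A + B| ≥ min(p, |A| + |B| - 1) for A, B nonempty in Z/pZ.
|A| = 4, |B| = 2, p = 19.
CD lower bound = min(19, 4 + 2 - 1) = min(19, 5) = 5.
Compute A + B mod 19 directly:
a = 0: 0+0=0, 0+15=15
a = 2: 2+0=2, 2+15=17
a = 12: 12+0=12, 12+15=8
a = 17: 17+0=17, 17+15=13
A + B = {0, 2, 8, 12, 13, 15, 17}, so |A + B| = 7.
Verify: 7 ≥ 5? Yes ✓.

CD lower bound = 5, actual |A + B| = 7.


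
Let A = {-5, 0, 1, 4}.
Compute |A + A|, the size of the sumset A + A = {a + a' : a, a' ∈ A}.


A + A = {a + a' : a, a' ∈ A}; |A| = 4.
General bounds: 2|A| - 1 ≤ |A + A| ≤ |A|(|A|+1)/2, i.e. 7 ≤ |A + A| ≤ 10.
Lower bound 2|A|-1 is attained iff A is an arithmetic progression.
Enumerate sums a + a' for a ≤ a' (symmetric, so this suffices):
a = -5: -5+-5=-10, -5+0=-5, -5+1=-4, -5+4=-1
a = 0: 0+0=0, 0+1=1, 0+4=4
a = 1: 1+1=2, 1+4=5
a = 4: 4+4=8
Distinct sums: {-10, -5, -4, -1, 0, 1, 2, 4, 5, 8}
|A + A| = 10

|A + A| = 10


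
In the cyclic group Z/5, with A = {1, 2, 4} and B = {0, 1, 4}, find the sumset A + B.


Work in Z/5Z: reduce every sum a + b modulo 5.
Enumerate all 9 pairs:
a = 1: 1+0=1, 1+1=2, 1+4=0
a = 2: 2+0=2, 2+1=3, 2+4=1
a = 4: 4+0=4, 4+1=0, 4+4=3
Distinct residues collected: {0, 1, 2, 3, 4}
|A + B| = 5 (out of 5 total residues).

A + B = {0, 1, 2, 3, 4}


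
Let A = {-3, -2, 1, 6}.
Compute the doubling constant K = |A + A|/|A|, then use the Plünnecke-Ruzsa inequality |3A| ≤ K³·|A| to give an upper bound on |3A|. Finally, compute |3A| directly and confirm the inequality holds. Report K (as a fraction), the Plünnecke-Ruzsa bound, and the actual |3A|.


|A| = 4.
Step 1: Compute A + A by enumerating all 16 pairs.
A + A = {-6, -5, -4, -2, -1, 2, 3, 4, 7, 12}, so |A + A| = 10.
Step 2: Doubling constant K = |A + A|/|A| = 10/4 = 10/4 ≈ 2.5000.
Step 3: Plünnecke-Ruzsa gives |3A| ≤ K³·|A| = (2.5000)³ · 4 ≈ 62.5000.
Step 4: Compute 3A = A + A + A directly by enumerating all triples (a,b,c) ∈ A³; |3A| = 19.
Step 5: Check 19 ≤ 62.5000? Yes ✓.

K = 10/4, Plünnecke-Ruzsa bound K³|A| ≈ 62.5000, |3A| = 19, inequality holds.


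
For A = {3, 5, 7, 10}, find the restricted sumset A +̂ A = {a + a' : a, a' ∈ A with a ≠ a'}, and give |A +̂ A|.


Restricted sumset: A +̂ A = {a + a' : a ∈ A, a' ∈ A, a ≠ a'}.
Equivalently, take A + A and drop any sum 2a that is achievable ONLY as a + a for a ∈ A (i.e. sums representable only with equal summands).
Enumerate pairs (a, a') with a < a' (symmetric, so each unordered pair gives one sum; this covers all a ≠ a'):
  3 + 5 = 8
  3 + 7 = 10
  3 + 10 = 13
  5 + 7 = 12
  5 + 10 = 15
  7 + 10 = 17
Collected distinct sums: {8, 10, 12, 13, 15, 17}
|A +̂ A| = 6
(Reference bound: |A +̂ A| ≥ 2|A| - 3 for |A| ≥ 2, with |A| = 4 giving ≥ 5.)

|A +̂ A| = 6


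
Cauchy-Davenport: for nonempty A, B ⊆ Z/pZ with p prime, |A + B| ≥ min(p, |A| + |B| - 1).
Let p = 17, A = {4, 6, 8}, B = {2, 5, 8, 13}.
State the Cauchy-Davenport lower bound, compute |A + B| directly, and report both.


Cauchy-Davenport: |A + B| ≥ min(p, |A| + |B| - 1) for A, B nonempty in Z/pZ.
|A| = 3, |B| = 4, p = 17.
CD lower bound = min(17, 3 + 4 - 1) = min(17, 6) = 6.
Compute A + B mod 17 directly:
a = 4: 4+2=6, 4+5=9, 4+8=12, 4+13=0
a = 6: 6+2=8, 6+5=11, 6+8=14, 6+13=2
a = 8: 8+2=10, 8+5=13, 8+8=16, 8+13=4
A + B = {0, 2, 4, 6, 8, 9, 10, 11, 12, 13, 14, 16}, so |A + B| = 12.
Verify: 12 ≥ 6? Yes ✓.

CD lower bound = 6, actual |A + B| = 12.


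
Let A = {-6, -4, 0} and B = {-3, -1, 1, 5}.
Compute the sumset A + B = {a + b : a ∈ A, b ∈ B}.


A + B = {a + b : a ∈ A, b ∈ B}.
Enumerate all |A|·|B| = 3·4 = 12 pairs (a, b) and collect distinct sums.
a = -6: -6+-3=-9, -6+-1=-7, -6+1=-5, -6+5=-1
a = -4: -4+-3=-7, -4+-1=-5, -4+1=-3, -4+5=1
a = 0: 0+-3=-3, 0+-1=-1, 0+1=1, 0+5=5
Collecting distinct sums: A + B = {-9, -7, -5, -3, -1, 1, 5}
|A + B| = 7

A + B = {-9, -7, -5, -3, -1, 1, 5}


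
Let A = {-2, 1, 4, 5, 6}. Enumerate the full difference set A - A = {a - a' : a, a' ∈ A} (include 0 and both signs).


A - A = {a - a' : a, a' ∈ A}.
Compute a - a' for each ordered pair (a, a'):
a = -2: -2--2=0, -2-1=-3, -2-4=-6, -2-5=-7, -2-6=-8
a = 1: 1--2=3, 1-1=0, 1-4=-3, 1-5=-4, 1-6=-5
a = 4: 4--2=6, 4-1=3, 4-4=0, 4-5=-1, 4-6=-2
a = 5: 5--2=7, 5-1=4, 5-4=1, 5-5=0, 5-6=-1
a = 6: 6--2=8, 6-1=5, 6-4=2, 6-5=1, 6-6=0
Collecting distinct values (and noting 0 appears from a-a):
A - A = {-8, -7, -6, -5, -4, -3, -2, -1, 0, 1, 2, 3, 4, 5, 6, 7, 8}
|A - A| = 17

A - A = {-8, -7, -6, -5, -4, -3, -2, -1, 0, 1, 2, 3, 4, 5, 6, 7, 8}


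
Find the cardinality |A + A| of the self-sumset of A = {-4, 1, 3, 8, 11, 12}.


A + A = {a + a' : a, a' ∈ A}; |A| = 6.
General bounds: 2|A| - 1 ≤ |A + A| ≤ |A|(|A|+1)/2, i.e. 11 ≤ |A + A| ≤ 21.
Lower bound 2|A|-1 is attained iff A is an arithmetic progression.
Enumerate sums a + a' for a ≤ a' (symmetric, so this suffices):
a = -4: -4+-4=-8, -4+1=-3, -4+3=-1, -4+8=4, -4+11=7, -4+12=8
a = 1: 1+1=2, 1+3=4, 1+8=9, 1+11=12, 1+12=13
a = 3: 3+3=6, 3+8=11, 3+11=14, 3+12=15
a = 8: 8+8=16, 8+11=19, 8+12=20
a = 11: 11+11=22, 11+12=23
a = 12: 12+12=24
Distinct sums: {-8, -3, -1, 2, 4, 6, 7, 8, 9, 11, 12, 13, 14, 15, 16, 19, 20, 22, 23, 24}
|A + A| = 20

|A + A| = 20


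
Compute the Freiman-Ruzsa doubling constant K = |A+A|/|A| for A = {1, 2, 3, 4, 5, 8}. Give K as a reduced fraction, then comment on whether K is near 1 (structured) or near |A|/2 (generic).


|A| = 6.
Compute A + A by enumerating all 36 pairs.
A + A = {2, 3, 4, 5, 6, 7, 8, 9, 10, 11, 12, 13, 16}, so |A + A| = 13.
K = |A + A| / |A| = 13/6 (already in lowest terms) ≈ 2.1667.
Reference: AP of size 6 gives K = 11/6 ≈ 1.8333; a fully generic set of size 6 gives K ≈ 3.5000.

|A| = 6, |A + A| = 13, K = 13/6.


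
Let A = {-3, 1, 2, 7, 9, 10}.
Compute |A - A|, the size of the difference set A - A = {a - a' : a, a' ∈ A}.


A - A = {a - a' : a, a' ∈ A}; |A| = 6.
Bounds: 2|A|-1 ≤ |A - A| ≤ |A|² - |A| + 1, i.e. 11 ≤ |A - A| ≤ 31.
Note: 0 ∈ A - A always (from a - a). The set is symmetric: if d ∈ A - A then -d ∈ A - A.
Enumerate nonzero differences d = a - a' with a > a' (then include -d):
Positive differences: {1, 2, 3, 4, 5, 6, 7, 8, 9, 10, 12, 13}
Full difference set: {0} ∪ (positive diffs) ∪ (negative diffs).
|A - A| = 1 + 2·12 = 25 (matches direct enumeration: 25).

|A - A| = 25


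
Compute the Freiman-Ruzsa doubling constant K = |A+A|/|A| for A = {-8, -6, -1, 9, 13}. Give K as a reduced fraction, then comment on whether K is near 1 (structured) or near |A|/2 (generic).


|A| = 5.
Compute A + A by enumerating all 25 pairs.
A + A = {-16, -14, -12, -9, -7, -2, 1, 3, 5, 7, 8, 12, 18, 22, 26}, so |A + A| = 15.
K = |A + A| / |A| = 15/5 = 3/1 ≈ 3.0000.
Reference: AP of size 5 gives K = 9/5 ≈ 1.8000; a fully generic set of size 5 gives K ≈ 3.0000.

|A| = 5, |A + A| = 15, K = 15/5 = 3/1.


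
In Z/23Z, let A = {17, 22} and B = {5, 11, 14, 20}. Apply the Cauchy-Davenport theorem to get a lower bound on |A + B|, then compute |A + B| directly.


Cauchy-Davenport: |A + B| ≥ min(p, |A| + |B| - 1) for A, B nonempty in Z/pZ.
|A| = 2, |B| = 4, p = 23.
CD lower bound = min(23, 2 + 4 - 1) = min(23, 5) = 5.
Compute A + B mod 23 directly:
a = 17: 17+5=22, 17+11=5, 17+14=8, 17+20=14
a = 22: 22+5=4, 22+11=10, 22+14=13, 22+20=19
A + B = {4, 5, 8, 10, 13, 14, 19, 22}, so |A + B| = 8.
Verify: 8 ≥ 5? Yes ✓.

CD lower bound = 5, actual |A + B| = 8.


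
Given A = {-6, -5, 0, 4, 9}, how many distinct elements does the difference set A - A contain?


A - A = {a - a' : a, a' ∈ A}; |A| = 5.
Bounds: 2|A|-1 ≤ |A - A| ≤ |A|² - |A| + 1, i.e. 9 ≤ |A - A| ≤ 21.
Note: 0 ∈ A - A always (from a - a). The set is symmetric: if d ∈ A - A then -d ∈ A - A.
Enumerate nonzero differences d = a - a' with a > a' (then include -d):
Positive differences: {1, 4, 5, 6, 9, 10, 14, 15}
Full difference set: {0} ∪ (positive diffs) ∪ (negative diffs).
|A - A| = 1 + 2·8 = 17 (matches direct enumeration: 17).

|A - A| = 17


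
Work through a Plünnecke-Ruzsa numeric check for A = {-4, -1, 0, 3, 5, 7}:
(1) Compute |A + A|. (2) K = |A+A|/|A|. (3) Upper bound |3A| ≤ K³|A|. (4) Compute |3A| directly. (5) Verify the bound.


|A| = 6.
Step 1: Compute A + A by enumerating all 36 pairs.
A + A = {-8, -5, -4, -2, -1, 0, 1, 2, 3, 4, 5, 6, 7, 8, 10, 12, 14}, so |A + A| = 17.
Step 2: Doubling constant K = |A + A|/|A| = 17/6 = 17/6 ≈ 2.8333.
Step 3: Plünnecke-Ruzsa gives |3A| ≤ K³·|A| = (2.8333)³ · 6 ≈ 136.4722.
Step 4: Compute 3A = A + A + A directly by enumerating all triples (a,b,c) ∈ A³; |3A| = 28.
Step 5: Check 28 ≤ 136.4722? Yes ✓.

K = 17/6, Plünnecke-Ruzsa bound K³|A| ≈ 136.4722, |3A| = 28, inequality holds.


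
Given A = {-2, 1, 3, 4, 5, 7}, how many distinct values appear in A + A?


A + A = {a + a' : a, a' ∈ A}; |A| = 6.
General bounds: 2|A| - 1 ≤ |A + A| ≤ |A|(|A|+1)/2, i.e. 11 ≤ |A + A| ≤ 21.
Lower bound 2|A|-1 is attained iff A is an arithmetic progression.
Enumerate sums a + a' for a ≤ a' (symmetric, so this suffices):
a = -2: -2+-2=-4, -2+1=-1, -2+3=1, -2+4=2, -2+5=3, -2+7=5
a = 1: 1+1=2, 1+3=4, 1+4=5, 1+5=6, 1+7=8
a = 3: 3+3=6, 3+4=7, 3+5=8, 3+7=10
a = 4: 4+4=8, 4+5=9, 4+7=11
a = 5: 5+5=10, 5+7=12
a = 7: 7+7=14
Distinct sums: {-4, -1, 1, 2, 3, 4, 5, 6, 7, 8, 9, 10, 11, 12, 14}
|A + A| = 15

|A + A| = 15


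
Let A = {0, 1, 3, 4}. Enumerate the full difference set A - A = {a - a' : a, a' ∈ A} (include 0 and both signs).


A - A = {a - a' : a, a' ∈ A}.
Compute a - a' for each ordered pair (a, a'):
a = 0: 0-0=0, 0-1=-1, 0-3=-3, 0-4=-4
a = 1: 1-0=1, 1-1=0, 1-3=-2, 1-4=-3
a = 3: 3-0=3, 3-1=2, 3-3=0, 3-4=-1
a = 4: 4-0=4, 4-1=3, 4-3=1, 4-4=0
Collecting distinct values (and noting 0 appears from a-a):
A - A = {-4, -3, -2, -1, 0, 1, 2, 3, 4}
|A - A| = 9

A - A = {-4, -3, -2, -1, 0, 1, 2, 3, 4}


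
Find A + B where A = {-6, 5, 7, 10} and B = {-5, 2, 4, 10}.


A + B = {a + b : a ∈ A, b ∈ B}.
Enumerate all |A|·|B| = 4·4 = 16 pairs (a, b) and collect distinct sums.
a = -6: -6+-5=-11, -6+2=-4, -6+4=-2, -6+10=4
a = 5: 5+-5=0, 5+2=7, 5+4=9, 5+10=15
a = 7: 7+-5=2, 7+2=9, 7+4=11, 7+10=17
a = 10: 10+-5=5, 10+2=12, 10+4=14, 10+10=20
Collecting distinct sums: A + B = {-11, -4, -2, 0, 2, 4, 5, 7, 9, 11, 12, 14, 15, 17, 20}
|A + B| = 15

A + B = {-11, -4, -2, 0, 2, 4, 5, 7, 9, 11, 12, 14, 15, 17, 20}
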